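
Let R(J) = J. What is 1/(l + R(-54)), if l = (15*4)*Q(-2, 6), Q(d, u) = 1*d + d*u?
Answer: -1/894 ≈ -0.0011186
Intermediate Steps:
Q(d, u) = d + d*u
l = -840 (l = (15*4)*(-2*(1 + 6)) = 60*(-2*7) = 60*(-14) = -840)
1/(l + R(-54)) = 1/(-840 - 54) = 1/(-894) = -1/894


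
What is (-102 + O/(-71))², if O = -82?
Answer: 51265600/5041 ≈ 10170.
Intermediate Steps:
(-102 + O/(-71))² = (-102 - 82/(-71))² = (-102 - 82*(-1/71))² = (-102 + 82/71)² = (-7160/71)² = 51265600/5041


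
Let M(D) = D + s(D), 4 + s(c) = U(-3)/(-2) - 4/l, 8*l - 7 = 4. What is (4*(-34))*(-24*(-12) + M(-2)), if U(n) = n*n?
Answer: -410788/11 ≈ -37344.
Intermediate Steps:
l = 11/8 (l = 7/8 + (⅛)*4 = 7/8 + ½ = 11/8 ≈ 1.3750)
U(n) = n²
s(c) = -251/22 (s(c) = -4 + ((-3)²/(-2) - 4/11/8) = -4 + (9*(-½) - 4*8/11) = -4 + (-9/2 - 32/11) = -4 - 163/22 = -251/22)
M(D) = -251/22 + D (M(D) = D - 251/22 = -251/22 + D)
(4*(-34))*(-24*(-12) + M(-2)) = (4*(-34))*(-24*(-12) + (-251/22 - 2)) = -136*(288 - 295/22) = -136*6041/22 = -410788/11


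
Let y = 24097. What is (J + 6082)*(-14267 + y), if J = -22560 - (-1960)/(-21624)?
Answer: -437830942570/2703 ≈ -1.6198e+8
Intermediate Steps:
J = -60979925/2703 (J = -22560 - (-1960)*(-1)/21624 = -22560 - 1*245/2703 = -22560 - 245/2703 = -60979925/2703 ≈ -22560.)
(J + 6082)*(-14267 + y) = (-60979925/2703 + 6082)*(-14267 + 24097) = -44540279/2703*9830 = -437830942570/2703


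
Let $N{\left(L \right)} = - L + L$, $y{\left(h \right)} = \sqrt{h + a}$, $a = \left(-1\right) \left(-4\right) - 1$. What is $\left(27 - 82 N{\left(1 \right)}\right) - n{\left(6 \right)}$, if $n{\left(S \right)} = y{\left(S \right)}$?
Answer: $24$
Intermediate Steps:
$a = 3$ ($a = 4 - 1 = 3$)
$y{\left(h \right)} = \sqrt{3 + h}$ ($y{\left(h \right)} = \sqrt{h + 3} = \sqrt{3 + h}$)
$N{\left(L \right)} = 0$
$n{\left(S \right)} = \sqrt{3 + S}$
$\left(27 - 82 N{\left(1 \right)}\right) - n{\left(6 \right)} = \left(27 - 0\right) - \sqrt{3 + 6} = \left(27 + 0\right) - \sqrt{9} = 27 - 3 = 24$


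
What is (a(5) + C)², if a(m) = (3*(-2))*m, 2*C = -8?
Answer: 1156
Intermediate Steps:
C = -4 (C = (½)*(-8) = -4)
a(m) = -6*m
(a(5) + C)² = (-6*5 - 4)² = (-30 - 4)² = (-34)² = 1156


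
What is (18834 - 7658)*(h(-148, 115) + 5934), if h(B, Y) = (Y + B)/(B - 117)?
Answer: 17574740568/265 ≈ 6.6320e+7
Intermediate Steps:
h(B, Y) = (B + Y)/(-117 + B)
(18834 - 7658)*(h(-148, 115) + 5934) = (18834 - 7658)*((-148 + 115)/(-117 - 148) + 5934) = 11176*(-33/(-265) + 5934) = 11176*(-1/265*(-33) + 5934) = 11176*(33/265 + 5934) = 11176*(1572543/265) = 17574740568/265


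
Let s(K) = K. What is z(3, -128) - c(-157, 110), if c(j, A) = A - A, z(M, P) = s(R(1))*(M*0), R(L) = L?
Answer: 0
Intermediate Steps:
z(M, P) = 0 (z(M, P) = 1*(M*0) = 1*0 = 0)
c(j, A) = 0
z(3, -128) - c(-157, 110) = 0 - 1*0 = 0 + 0 = 0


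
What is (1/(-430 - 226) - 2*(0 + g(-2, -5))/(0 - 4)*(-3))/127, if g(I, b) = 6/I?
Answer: 2951/83312 ≈ 0.035421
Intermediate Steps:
(1/(-430 - 226) - 2*(0 + g(-2, -5))/(0 - 4)*(-3))/127 = (1/(-430 - 226) - 2*(0 + 6/(-2))/(0 - 4)*(-3))/127 = (1/(-656) - 2*(0 + 6*(-½))/(-4)*(-3))/127 = (-1/656 - 2*(0 - 3)*(-1)/4*(-3))/127 = (-1/656 - (-6)*(-1)/4*(-3))/127 = (-1/656 - 2*¾*(-3))/127 = (-1/656 - 3/2*(-3))/127 = (-1/656 + 9/2)/127 = (1/127)*(2951/656) = 2951/83312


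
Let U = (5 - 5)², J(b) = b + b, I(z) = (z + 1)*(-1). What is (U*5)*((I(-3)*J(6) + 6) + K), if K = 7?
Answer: 0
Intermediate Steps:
I(z) = -1 - z (I(z) = (1 + z)*(-1) = -1 - z)
J(b) = 2*b
U = 0 (U = 0² = 0)
(U*5)*((I(-3)*J(6) + 6) + K) = (0*5)*(((-1 - 1*(-3))*(2*6) + 6) + 7) = 0*(((-1 + 3)*12 + 6) + 7) = 0*((2*12 + 6) + 7) = 0*((24 + 6) + 7) = 0*(30 + 7) = 0*37 = 0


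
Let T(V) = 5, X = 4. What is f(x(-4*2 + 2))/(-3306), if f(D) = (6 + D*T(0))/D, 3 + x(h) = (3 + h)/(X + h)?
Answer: -1/3306 ≈ -0.00030248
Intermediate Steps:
x(h) = -3 + (3 + h)/(4 + h)
f(D) = (6 + 5*D)/D (f(D) = (6 + D*5)/D = (6 + 5*D)/D)
f(x(-4*2 + 2))/(-3306) = (5 + 6/(((-9 - 2*(-4*2 + 2))/(4 + (-4*2 + 2)))))/(-3306) = (5 + 6/(((-9 - 2*(-8 + 2))/(4 + (-8 + 2)))))*(-1/3306) = (5 + 6/(((-9 - 2*(-6))/(4 - 6))))*(-1/3306) = (5 + 6/(((-9 + 12)/(-2))))*(-1/3306) = (5 + 6/((-1/2*3)))*(-1/3306) = (5 + 6/(-3/2))*(-1/3306) = (5 + 6*(-2/3))*(-1/3306) = (5 - 4)*(-1/3306) = 1*(-1/3306) = -1/3306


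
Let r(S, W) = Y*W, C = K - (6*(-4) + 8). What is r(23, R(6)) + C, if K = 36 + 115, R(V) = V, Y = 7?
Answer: 209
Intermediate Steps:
K = 151
C = 167 (C = 151 - (6*(-4) + 8) = 151 - (-24 + 8) = 151 - 1*(-16) = 151 + 16 = 167)
r(S, W) = 7*W
r(23, R(6)) + C = 7*6 + 167 = 42 + 167 = 209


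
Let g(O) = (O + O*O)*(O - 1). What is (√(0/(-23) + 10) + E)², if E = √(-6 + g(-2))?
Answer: -2 + 4*I*√30 ≈ -2.0 + 21.909*I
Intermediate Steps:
g(O) = (-1 + O)*(O + O²) (g(O) = (O + O²)*(-1 + O) = (-1 + O)*(O + O²))
E = 2*I*√3 (E = √(-6 + ((-2)³ - 1*(-2))) = √(-6 + (-8 + 2)) = √(-6 - 6) = √(-12) = 2*I*√3 ≈ 3.4641*I)
(√(0/(-23) + 10) + E)² = (√(0/(-23) + 10) + 2*I*√3)² = (√(0*(-1/23) + 10) + 2*I*√3)² = (√(0 + 10) + 2*I*√3)² = (√10 + 2*I*√3)²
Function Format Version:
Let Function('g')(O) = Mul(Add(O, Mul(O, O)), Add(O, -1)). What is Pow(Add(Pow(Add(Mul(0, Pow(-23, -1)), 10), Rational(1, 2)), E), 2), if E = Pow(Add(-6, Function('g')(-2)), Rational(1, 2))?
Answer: Add(-2, Mul(4, I, Pow(30, Rational(1, 2)))) ≈ Add(-2.0000, Mul(21.909, I))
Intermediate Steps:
Function('g')(O) = Mul(Add(-1, O), Add(O, Pow(O, 2))) (Function('g')(O) = Mul(Add(O, Pow(O, 2)), Add(-1, O)) = Mul(Add(-1, O), Add(O, Pow(O, 2))))
E = Mul(2, I, Pow(3, Rational(1, 2))) (E = Pow(Add(-6, Add(Pow(-2, 3), Mul(-1, -2))), Rational(1, 2)) = Pow(Add(-6, Add(-8, 2)), Rational(1, 2)) = Pow(Add(-6, -6), Rational(1, 2)) = Pow(-12, Rational(1, 2)) = Mul(2, I, Pow(3, Rational(1, 2))) ≈ Mul(3.4641, I))
Pow(Add(Pow(Add(Mul(0, Pow(-23, -1)), 10), Rational(1, 2)), E), 2) = Pow(Add(Pow(Add(Mul(0, Pow(-23, -1)), 10), Rational(1, 2)), Mul(2, I, Pow(3, Rational(1, 2)))), 2) = Pow(Add(Pow(Add(Mul(0, Rational(-1, 23)), 10), Rational(1, 2)), Mul(2, I, Pow(3, Rational(1, 2)))), 2) = Pow(Add(Pow(Add(0, 10), Rational(1, 2)), Mul(2, I, Pow(3, Rational(1, 2)))), 2) = Pow(Add(Pow(10, Rational(1, 2)), Mul(2, I, Pow(3, Rational(1, 2)))), 2)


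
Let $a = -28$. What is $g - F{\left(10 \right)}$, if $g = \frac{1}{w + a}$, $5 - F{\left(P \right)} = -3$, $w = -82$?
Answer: $- \frac{881}{110} \approx -8.0091$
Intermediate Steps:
$F{\left(P \right)} = 8$ ($F{\left(P \right)} = 5 - -3 = 5 + 3 = 8$)
$g = - \frac{1}{110}$ ($g = \frac{1}{-82 - 28} = \frac{1}{-110} = - \frac{1}{110} \approx -0.0090909$)
$g - F{\left(10 \right)} = - \frac{1}{110} - 8 = - \frac{881}{110}$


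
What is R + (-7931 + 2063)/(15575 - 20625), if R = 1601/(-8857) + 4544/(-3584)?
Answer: -358979547/1252379800 ≈ -0.28664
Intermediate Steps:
R = -718503/495992 (R = 1601*(-1/8857) + 4544*(-1/3584) = -1601/8857 - 71/56 = -718503/495992 ≈ -1.4486)
R + (-7931 + 2063)/(15575 - 20625) = -718503/495992 + (-7931 + 2063)/(15575 - 20625) = -718503/495992 - 5868/(-5050) = -718503/495992 - 5868*(-1/5050) = -718503/495992 + 2934/2525 = -358979547/1252379800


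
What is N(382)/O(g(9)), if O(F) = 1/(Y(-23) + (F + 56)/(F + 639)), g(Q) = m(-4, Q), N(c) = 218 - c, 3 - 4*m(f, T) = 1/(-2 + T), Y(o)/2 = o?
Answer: 16858462/2239 ≈ 7529.5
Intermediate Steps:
Y(o) = 2*o
m(f, T) = 3/4 - 1/(4*(-2 + T))
g(Q) = (-7 + 3*Q)/(4*(-2 + Q))
O(F) = 1/(-46 + (56 + F)/(639 + F)) (O(F) = 1/(2*(-23) + (F + 56)/(F + 639)) = 1/(-46 + (56 + F)/(639 + F)))
N(382)/O(g(9)) = (218 - 1*382)/(((-639 - (-7 + 3*9)/(4*(-2 + 9)))/(29338 + 45*((-7 + 3*9)/(4*(-2 + 9)))))) = (218 - 382)/(((-639 - (-7 + 27)/(4*7))/(29338 + 45*((1/4)*(-7 + 27)/7)))) = -164*(29338 + 45*((1/4)*(1/7)*20))/(-639 - 20/(4*7)) = -164*(29338 + 45*(5/7))/(-639 - 1*5/7) = -164*(29338 + 225/7)/(-639 - 5/7) = -164/(-4478/7/(205591/7)) = -164/((7/205591)*(-4478/7)) = -164/(-4478/205591) = -164*(-205591/4478) = 16858462/2239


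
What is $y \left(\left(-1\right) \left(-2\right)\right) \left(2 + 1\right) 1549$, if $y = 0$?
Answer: $0$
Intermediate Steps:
$y \left(\left(-1\right) \left(-2\right)\right) \left(2 + 1\right) 1549 = 0 \left(\left(-1\right) \left(-2\right)\right) \left(2 + 1\right) 1549 = 0 \cdot 2 \cdot 3 \cdot 1549 = 0 \cdot 3 \cdot 1549 = 0 \cdot 1549 = 0$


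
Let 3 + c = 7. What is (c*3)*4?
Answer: 48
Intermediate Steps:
c = 4 (c = -3 + 7 = 4)
(c*3)*4 = (4*3)*4 = 12*4 = 48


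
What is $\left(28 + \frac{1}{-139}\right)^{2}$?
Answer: $\frac{15139881}{19321} \approx 783.6$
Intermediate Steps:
$\left(28 + \frac{1}{-139}\right)^{2} = \left(28 - \frac{1}{139}\right)^{2} = \left(\frac{3891}{139}\right)^{2} = \frac{15139881}{19321}$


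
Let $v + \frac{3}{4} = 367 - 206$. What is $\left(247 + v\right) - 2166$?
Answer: $- \frac{7035}{4} \approx -1758.8$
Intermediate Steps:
$v = \frac{641}{4}$ ($v = - \frac{3}{4} + \left(367 - 206\right) = - \frac{3}{4} + 161 = \frac{641}{4} \approx 160.25$)
$\left(247 + v\right) - 2166 = \left(247 + \frac{641}{4}\right) - 2166 = \frac{1629}{4} - 2166 = - \frac{7035}{4}$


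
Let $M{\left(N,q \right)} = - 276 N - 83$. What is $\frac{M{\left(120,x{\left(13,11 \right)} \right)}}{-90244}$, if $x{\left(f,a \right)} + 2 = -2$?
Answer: $\frac{33203}{90244} \approx 0.36792$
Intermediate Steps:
$x{\left(f,a \right)} = -4$ ($x{\left(f,a \right)} = -2 - 2 = -4$)
$M{\left(N,q \right)} = -83 - 276 N$
$\frac{M{\left(120,x{\left(13,11 \right)} \right)}}{-90244} = \frac{-83 - 33120}{-90244} = \left(-83 - 33120\right) \left(- \frac{1}{90244}\right) = \left(-33203\right) \left(- \frac{1}{90244}\right) = \frac{33203}{90244}$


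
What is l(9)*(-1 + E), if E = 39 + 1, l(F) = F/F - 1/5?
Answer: 156/5 ≈ 31.200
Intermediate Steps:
l(F) = 4/5 (l(F) = 1 - 1*1/5 = 1 - 1/5 = 4/5)
E = 40
l(9)*(-1 + E) = 4*(-1 + 40)/5 = (4/5)*39 = 156/5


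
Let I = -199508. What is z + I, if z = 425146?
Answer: 225638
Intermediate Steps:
z + I = 425146 - 199508 = 225638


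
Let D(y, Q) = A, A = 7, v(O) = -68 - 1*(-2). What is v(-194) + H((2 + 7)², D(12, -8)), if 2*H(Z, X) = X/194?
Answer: -25601/388 ≈ -65.982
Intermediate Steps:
v(O) = -66 (v(O) = -68 + 2 = -66)
D(y, Q) = 7
H(Z, X) = X/388 (H(Z, X) = (X/194)/2 = X/388)
v(-194) + H((2 + 7)², D(12, -8)) = -66 + (1/388)*7 = -66 + 7/388 = -25601/388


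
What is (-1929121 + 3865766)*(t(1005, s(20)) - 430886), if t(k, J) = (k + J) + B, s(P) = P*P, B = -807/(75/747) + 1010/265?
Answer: -224537430984566/265 ≈ -8.4731e+11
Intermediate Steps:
B = -10644929/1325 (B = -807/(75*(1/747)) + 1010*(1/265) = -807/25/249 + 202/53 = -807*249/25 + 202/53 = -200943/25 + 202/53 = -10644929/1325 ≈ -8033.9)
s(P) = P**2
t(k, J) = -10644929/1325 + J + k (t(k, J) = (k + J) - 10644929/1325 = (J + k) - 10644929/1325 = -10644929/1325 + J + k)
(-1929121 + 3865766)*(t(1005, s(20)) - 430886) = (-1929121 + 3865766)*((-10644929/1325 + 20**2 + 1005) - 430886) = 1936645*((-10644929/1325 + 400 + 1005) - 430886) = 1936645*(-8783304/1325 - 430886) = 1936645*(-579707254/1325) = -224537430984566/265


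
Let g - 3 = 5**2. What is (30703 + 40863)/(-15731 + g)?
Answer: -71566/15703 ≈ -4.5575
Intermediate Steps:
g = 28 (g = 3 + 5**2 = 3 + 25 = 28)
(30703 + 40863)/(-15731 + g) = (30703 + 40863)/(-15731 + 28) = 71566/(-15703) = 71566*(-1/15703) = -71566/15703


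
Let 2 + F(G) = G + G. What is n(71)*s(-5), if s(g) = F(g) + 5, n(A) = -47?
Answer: 329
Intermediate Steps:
F(G) = -2 + 2*G (F(G) = -2 + (G + G) = -2 + 2*G)
s(g) = 3 + 2*g (s(g) = (-2 + 2*g) + 5 = 3 + 2*g)
n(71)*s(-5) = -47*(3 + 2*(-5)) = -47*(3 - 10) = -47*(-7) = 329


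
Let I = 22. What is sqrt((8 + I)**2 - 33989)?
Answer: I*sqrt(33089) ≈ 181.9*I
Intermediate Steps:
sqrt((8 + I)**2 - 33989) = sqrt((8 + 22)**2 - 33989) = sqrt(30**2 - 33989) = sqrt(900 - 33989) = sqrt(-33089) = I*sqrt(33089)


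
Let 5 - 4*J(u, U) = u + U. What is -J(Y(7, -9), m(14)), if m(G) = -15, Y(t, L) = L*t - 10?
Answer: -93/4 ≈ -23.250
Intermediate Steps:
Y(t, L) = -10 + L*t
J(u, U) = 5/4 - U/4 - u/4 (J(u, U) = 5/4 - (u + U)/4 = 5/4 - (U + u)/4 = 5/4 + (-U/4 - u/4) = 5/4 - U/4 - u/4)
-J(Y(7, -9), m(14)) = -(5/4 - 1/4*(-15) - (-10 - 9*7)/4) = -(5/4 + 15/4 - (-10 - 63)/4) = -(5/4 + 15/4 - 1/4*(-73)) = -(5/4 + 15/4 + 73/4) = -1*93/4 = -93/4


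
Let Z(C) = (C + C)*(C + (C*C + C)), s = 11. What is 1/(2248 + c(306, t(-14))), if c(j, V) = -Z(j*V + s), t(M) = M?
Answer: 1/155964356966 ≈ 6.4117e-12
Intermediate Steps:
Z(C) = 2*C*(C² + 2*C) (Z(C) = (2*C)*(C + (C² + C)) = (2*C)*(C + (C + C²)) = (2*C)*(C² + 2*C) = 2*C*(C² + 2*C))
c(j, V) = -2*(11 + V*j)²*(13 + V*j) (c(j, V) = -2*(j*V + 11)²*(2 + (j*V + 11)) = -2*(V*j + 11)²*(2 + (V*j + 11)) = -2*(11 + V*j)²*(2 + (11 + V*j)) = -2*(11 + V*j)²*(13 + V*j))
1/(2248 + c(306, t(-14))) = 1/(2248 + 2*(11 - 14*306)²*(-13 - 1*(-14)*306)) = 1/(2248 + 2*(11 - 4284)²*(-13 + 4284)) = 1/(2248 + 2*(-4273)²*4271) = 1/(2248 + 2*18258529*4271) = 1/(2248 + 155964354718) = 1/155964356966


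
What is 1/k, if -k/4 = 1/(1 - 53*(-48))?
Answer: -2545/4 ≈ -636.25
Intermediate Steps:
k = -4/2545 (k = -4/(1 - 53*(-48)) = -4/(1 + 2544) = -4/2545 ≈ -0.0015717)
1/k = 1/(-4/2545) = -2545/4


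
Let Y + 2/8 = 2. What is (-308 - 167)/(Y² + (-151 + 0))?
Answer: 7600/2367 ≈ 3.2108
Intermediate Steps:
Y = 7/4 (Y = -¼ + 2 = 7/4 ≈ 1.7500)
(-308 - 167)/(Y² + (-151 + 0)) = (-308 - 167)/((7/4)² + (-151 + 0)) = -475/(49/16 - 151) = -475/(-2367/16) = -475*(-16/2367) = 7600/2367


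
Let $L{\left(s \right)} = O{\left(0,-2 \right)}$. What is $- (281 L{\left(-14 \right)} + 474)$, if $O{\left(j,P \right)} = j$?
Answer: $-474$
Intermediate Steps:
$L{\left(s \right)} = 0$
$- (281 L{\left(-14 \right)} + 474) = - (281 \cdot 0 + 474) = - (0 + 474) = \left(-1\right) 474 = -474$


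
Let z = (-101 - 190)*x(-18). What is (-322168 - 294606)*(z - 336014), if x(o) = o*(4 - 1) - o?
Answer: 200783374412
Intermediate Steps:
x(o) = 2*o (x(o) = o*3 - o = 3*o - o = 2*o)
z = 10476 (z = (-101 - 190)*(2*(-18)) = -291*(-36) = 10476)
(-322168 - 294606)*(z - 336014) = (-322168 - 294606)*(10476 - 336014) = -616774*(-325538) = 200783374412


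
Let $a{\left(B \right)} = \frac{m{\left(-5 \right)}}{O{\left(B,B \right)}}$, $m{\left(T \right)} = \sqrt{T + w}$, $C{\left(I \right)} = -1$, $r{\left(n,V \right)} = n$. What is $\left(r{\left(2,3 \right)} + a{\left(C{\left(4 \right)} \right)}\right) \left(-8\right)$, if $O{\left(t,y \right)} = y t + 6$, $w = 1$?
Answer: $-16 - \frac{16 i}{7} \approx -16.0 - 2.2857 i$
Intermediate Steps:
$O{\left(t,y \right)} = 6 + t y$ ($O{\left(t,y \right)} = t y + 6 = 6 + t y$)
$m{\left(T \right)} = \sqrt{1 + T}$ ($m{\left(T \right)} = \sqrt{T + 1} = \sqrt{1 + T}$)
$a{\left(B \right)} = \frac{2 i}{6 + B^{2}}$ ($a{\left(B \right)} = \frac{\sqrt{1 - 5}}{6 + B B} = \frac{\sqrt{-4}}{6 + B^{2}} = \frac{2 i}{6 + B^{2}}$)
$\left(r{\left(2,3 \right)} + a{\left(C{\left(4 \right)} \right)}\right) \left(-8\right) = \left(2 + \frac{2 i}{6 + \left(-1\right)^{2}}\right) \left(-8\right) = \left(2 + \frac{2 i}{6 + 1}\right) \left(-8\right) = \left(2 + \frac{2 i}{7}\right) \left(-8\right) = -16 - \frac{16 i}{7}$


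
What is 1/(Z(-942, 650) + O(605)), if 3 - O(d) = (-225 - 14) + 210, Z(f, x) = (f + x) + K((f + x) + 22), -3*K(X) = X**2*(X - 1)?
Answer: 1/6585040 ≈ 1.5186e-7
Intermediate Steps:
K(X) = -X**2*(-1 + X)/3 (K(X) = -X**2*(X - 1)/3 = -X**2*(-1 + X)/3)
Z(f, x) = f + x + (22 + f + x)**2*(-21 - f - x)/3 (Z(f, x) = (f + x) + ((f + x) + 22)**2*(1 - ((f + x) + 22))/3 = (f + x) + (22 + f + x)**2*(1 - (22 + f + x))/3 = (f + x) + (22 + f + x)**2*(1 + (-22 - f - x))/3 = (f + x) + (22 + f + x)**2*(-21 - f - x)/3 = f + x + (22 + f + x)**2*(-21 - f - x)/3)
O(d) = 32 (O(d) = 3 - ((-225 - 14) + 210) = 3 - (-239 + 210) = 3 - 1*(-29) = 3 + 29 = 32)
1/(Z(-942, 650) + O(605)) = 1/((-942 + 650 - (22 - 942 + 650)**2*(21 - 942 + 650)/3) + 32) = 1/((-942 + 650 - 1/3*(-270)**2*(-271)) + 32) = 1/((-942 + 650 - 1/3*72900*(-271)) + 32) = 1/((-942 + 650 + 6585300) + 32) = 1/(6585008 + 32) = 1/6585040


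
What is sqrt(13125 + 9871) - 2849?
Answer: -2849 + 2*sqrt(5749) ≈ -2697.4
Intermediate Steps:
sqrt(13125 + 9871) - 2849 = sqrt(22996) - 2849 = 2*sqrt(5749) - 2849 = -2849 + 2*sqrt(5749)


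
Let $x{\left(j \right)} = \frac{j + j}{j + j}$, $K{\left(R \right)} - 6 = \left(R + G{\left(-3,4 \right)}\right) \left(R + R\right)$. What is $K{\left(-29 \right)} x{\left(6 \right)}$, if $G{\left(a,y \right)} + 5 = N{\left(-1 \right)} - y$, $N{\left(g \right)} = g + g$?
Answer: $2326$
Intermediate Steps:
$N{\left(g \right)} = 2 g$
$G{\left(a,y \right)} = -7 - y$ ($G{\left(a,y \right)} = -5 - \left(2 + y\right) = -7 - y$)
$K{\left(R \right)} = 6 + 2 R \left(-11 + R\right)$ ($K{\left(R \right)} = 6 + \left(R - 11\right) \left(R + R\right) = 6 + \left(R - 11\right) 2 R = 6 + \left(-11 + R\right) 2 R = 6 + 2 R \left(-11 + R\right)$)
$x{\left(j \right)} = 1$ ($x{\left(j \right)} = \frac{2 j}{2 j} = 2 j \frac{1}{2 j} = 1$)
$K{\left(-29 \right)} x{\left(6 \right)} = \left(6 - -638 + 2 \left(-29\right)^{2}\right) 1 = \left(6 + 638 + 2 \cdot 841\right) 1 = \left(6 + 638 + 1682\right) 1 = 2326 \cdot 1 = 2326$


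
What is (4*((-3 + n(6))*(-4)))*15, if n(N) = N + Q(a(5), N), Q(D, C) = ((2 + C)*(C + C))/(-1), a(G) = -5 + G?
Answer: 22320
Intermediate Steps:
Q(D, C) = -2*C*(2 + C) (Q(D, C) = ((2 + C)*(2*C))*(-1) = (2*C*(2 + C))*(-1) = -2*C*(2 + C))
n(N) = N - 2*N*(2 + N)
(4*((-3 + n(6))*(-4)))*15 = (4*((-3 + 6*(-3 - 2*6))*(-4)))*15 = (4*((-3 + 6*(-3 - 12))*(-4)))*15 = (4*((-3 + 6*(-15))*(-4)))*15 = (4*((-3 - 90)*(-4)))*15 = (4*(-93*(-4)))*15 = (4*372)*15 = 1488*15 = 22320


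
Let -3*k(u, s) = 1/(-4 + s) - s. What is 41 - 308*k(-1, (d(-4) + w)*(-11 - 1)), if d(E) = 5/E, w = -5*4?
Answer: -19682359/753 ≈ -26139.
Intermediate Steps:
w = -20
k(u, s) = -1/(3*(-4 + s)) + s/3 (k(u, s) = -(1/(-4 + s) - s)/3 = -1/(3*(-4 + s)) + s/3)
41 - 308*k(-1, (d(-4) + w)*(-11 - 1)) = 41 - 308*(-1 + ((5/(-4) - 20)*(-11 - 1))² - 4*(5/(-4) - 20)*(-11 - 1))/(3*(-4 + (5/(-4) - 20)*(-11 - 1))) = 41 - 308*(-1 + ((5*(-¼) - 20)*(-12))² - 4*(5*(-¼) - 20)*(-12))/(3*(-4 + (5*(-¼) - 20)*(-12))) = 41 - 308*(-1 + ((-5/4 - 20)*(-12))² - 4*(-5/4 - 20)*(-12))/(3*(-4 + (-5/4 - 20)*(-12))) = 41 - 308*(-1 + (-85/4*(-12))² - (-85)*(-12))/(3*(-4 - 85/4*(-12))) = 41 - 308*(-1 + 255² - 4*255)/(3*(-4 + 255)) = 41 - 308*(-1 + 65025 - 1020)/(3*251) = 41 - 308*64004/(3*251) = 41 - 308*64004/753 = 41 - 19713232/753 = -19682359/753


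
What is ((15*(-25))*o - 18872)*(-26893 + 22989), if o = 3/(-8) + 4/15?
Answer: 73517688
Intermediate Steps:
o = -13/120 (o = 3*(-⅛) + 4*(1/15) = -3/8 + 4/15 = -13/120 ≈ -0.10833)
((15*(-25))*o - 18872)*(-26893 + 22989) = ((15*(-25))*(-13/120) - 18872)*(-26893 + 22989) = (-375*(-13/120) - 18872)*(-3904) = (325/8 - 18872)*(-3904) = -150651/8*(-3904) = 73517688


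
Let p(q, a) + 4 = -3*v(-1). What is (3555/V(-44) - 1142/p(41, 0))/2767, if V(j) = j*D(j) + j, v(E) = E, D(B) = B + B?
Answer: 1458377/3530692 ≈ 0.41306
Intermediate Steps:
D(B) = 2*B
V(j) = j + 2*j² (V(j) = j*(2*j) + j = 2*j² + j = j + 2*j²)
p(q, a) = -1 (p(q, a) = -4 - 3*(-1) = -4 + 3 = -1)
(3555/V(-44) - 1142/p(41, 0))/2767 = (3555/((-44*(1 + 2*(-44)))) - 1142/(-1))/2767 = (3555/((-44*(1 - 88))) - 1142*(-1))*(1/2767) = (3555/((-44*(-87))) + 1142)*(1/2767) = (3555/3828 + 1142)*(1/2767) = (3555*(1/3828) + 1142)*(1/2767) = (1185/1276 + 1142)*(1/2767) = (1458377/1276)*(1/2767) = 1458377/3530692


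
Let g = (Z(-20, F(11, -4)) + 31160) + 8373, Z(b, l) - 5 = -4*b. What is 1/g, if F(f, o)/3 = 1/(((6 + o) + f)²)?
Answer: 1/39618 ≈ 2.5241e-5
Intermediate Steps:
F(f, o) = 3/(6 + f + o)² (F(f, o) = 3/(((6 + o) + f)²) = 3/((6 + f + o)²) = 3/(6 + f + o)²)
Z(b, l) = 5 - 4*b
g = 39618 (g = ((5 - 4*(-20)) + 31160) + 8373 = ((5 + 80) + 31160) + 8373 = (85 + 31160) + 8373 = 31245 + 8373 = 39618)
1/g = 1/39618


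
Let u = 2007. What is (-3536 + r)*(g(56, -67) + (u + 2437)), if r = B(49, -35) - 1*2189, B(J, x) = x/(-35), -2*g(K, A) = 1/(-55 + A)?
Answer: -1551686247/61 ≈ -2.5437e+7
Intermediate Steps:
g(K, A) = -1/(2*(-55 + A))
B(J, x) = -x/35 (B(J, x) = x*(-1/35) = -x/35)
r = -2188 (r = -1/35*(-35) - 1*2189 = 1 - 2189 = -2188)
(-3536 + r)*(g(56, -67) + (u + 2437)) = (-3536 - 2188)*(-1/(-110 + 2*(-67)) + (2007 + 2437)) = -5724*(-1/(-110 - 134) + 4444) = -5724*(-1/(-244) + 4444) = -5724*(-1*(-1/244) + 4444) = -5724*(1/244 + 4444) = -5724*1084337/244 = -1551686247/61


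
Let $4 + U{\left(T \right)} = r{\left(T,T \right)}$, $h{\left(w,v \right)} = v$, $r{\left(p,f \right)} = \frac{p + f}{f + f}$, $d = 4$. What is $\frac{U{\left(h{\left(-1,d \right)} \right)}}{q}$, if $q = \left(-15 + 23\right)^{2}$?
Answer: $- \frac{3}{64} \approx -0.046875$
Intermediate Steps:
$r{\left(p,f \right)} = \frac{f + p}{2 f}$
$q = 64$ ($q = 8^{2} = 64$)
$U{\left(T \right)} = -3$ ($U{\left(T \right)} = -4 + \frac{T + T}{2 T} = -4 + \frac{2 T}{2 T} = -4 + 1 = -3$)
$\frac{U{\left(h{\left(-1,d \right)} \right)}}{q} = \frac{1}{64} \left(-3\right) = - \frac{3}{64}$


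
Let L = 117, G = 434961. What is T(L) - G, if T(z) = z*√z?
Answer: -434961 + 351*√13 ≈ -4.3370e+5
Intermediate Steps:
T(z) = z^(3/2)
T(L) - G = 117^(3/2) - 1*434961 = 351*√13 - 434961 = -434961 + 351*√13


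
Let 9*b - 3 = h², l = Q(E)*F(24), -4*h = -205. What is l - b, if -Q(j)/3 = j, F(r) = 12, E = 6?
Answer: -73177/144 ≈ -508.17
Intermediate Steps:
Q(j) = -3*j
h = 205/4 (h = -¼*(-205) = 205/4 ≈ 51.250)
l = -216 (l = -3*6*12 = -18*12 = -216)
b = 42073/144 (b = ⅓ + (205/4)²/9 = ⅓ + (⅑)*(42025/16) = ⅓ + 42025/144 = 42073/144 ≈ 292.17)
l - b = -216 - 1*42073/144 = -216 - 42073/144 = -73177/144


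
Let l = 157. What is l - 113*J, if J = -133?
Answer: 15186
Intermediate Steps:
l - 113*J = 157 - 113*(-133) = 157 + 15029 = 15186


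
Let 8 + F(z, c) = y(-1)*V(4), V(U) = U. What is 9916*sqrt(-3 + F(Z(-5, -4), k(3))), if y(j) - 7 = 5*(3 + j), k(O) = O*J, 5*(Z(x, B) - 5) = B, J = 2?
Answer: 9916*sqrt(57) ≈ 74864.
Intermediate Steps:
Z(x, B) = 5 + B/5
k(O) = 2*O (k(O) = O*2 = 2*O)
y(j) = 22 + 5*j (y(j) = 7 + 5*(3 + j) = 7 + (15 + 5*j) = 22 + 5*j)
F(z, c) = 60 (F(z, c) = -8 + (22 + 5*(-1))*4 = -8 + (22 - 5)*4 = -8 + 17*4 = -8 + 68 = 60)
9916*sqrt(-3 + F(Z(-5, -4), k(3))) = 9916*sqrt(-3 + 60) = 9916*sqrt(57)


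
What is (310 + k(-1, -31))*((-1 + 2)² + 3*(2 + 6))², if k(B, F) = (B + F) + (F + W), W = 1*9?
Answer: 160000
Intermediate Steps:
W = 9
k(B, F) = 9 + B + 2*F (k(B, F) = (B + F) + (F + 9) = (B + F) + (9 + F) = 9 + B + 2*F)
(310 + k(-1, -31))*((-1 + 2)² + 3*(2 + 6))² = (310 + (9 - 1 + 2*(-31)))*((-1 + 2)² + 3*(2 + 6))² = (310 + (9 - 1 - 62))*(1² + 3*8)² = (310 - 54)*(1 + 24)² = 256*25² = 256*625 = 160000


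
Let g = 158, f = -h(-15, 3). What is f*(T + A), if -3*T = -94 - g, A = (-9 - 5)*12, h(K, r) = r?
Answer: 252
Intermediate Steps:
A = -168 (A = -14*12 = -168)
f = -3 (f = -1*3 = -3)
T = 84 (T = -(-94 - 1*158)/3 = -(-94 - 158)/3 = -⅓*(-252) = 84)
f*(T + A) = -3*(84 - 168) = -3*(-84) = 252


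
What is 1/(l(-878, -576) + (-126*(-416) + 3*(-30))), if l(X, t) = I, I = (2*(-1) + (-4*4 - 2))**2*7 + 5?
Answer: 1/55131 ≈ 1.8139e-5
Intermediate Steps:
I = 2805 (I = (-2 + (-16 - 2))**2*7 + 5 = (-2 - 18)**2*7 + 5 = (-20)**2*7 + 5 = 400*7 + 5 = 2800 + 5 = 2805)
l(X, t) = 2805
1/(l(-878, -576) + (-126*(-416) + 3*(-30))) = 1/(2805 + (-126*(-416) + 3*(-30))) = 1/(2805 + (52416 - 90)) = 1/(2805 + 52326) = 1/55131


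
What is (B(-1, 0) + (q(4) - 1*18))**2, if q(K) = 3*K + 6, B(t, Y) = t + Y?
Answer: 1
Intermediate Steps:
B(t, Y) = Y + t
q(K) = 6 + 3*K
(B(-1, 0) + (q(4) - 1*18))**2 = ((0 - 1) + ((6 + 3*4) - 1*18))**2 = (-1 + ((6 + 12) - 18))**2 = (-1 + (18 - 18))**2 = (-1 + 0)**2 = (-1)**2 = 1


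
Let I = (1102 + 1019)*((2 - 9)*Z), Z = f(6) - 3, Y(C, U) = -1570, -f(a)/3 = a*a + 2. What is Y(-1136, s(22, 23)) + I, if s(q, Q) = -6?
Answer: 1735529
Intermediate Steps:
f(a) = -6 - 3*a² (f(a) = -3*(a*a + 2) = -3*(a² + 2) = -3*(2 + a²) = -6 - 3*a²)
Z = -117 (Z = (-6 - 3*6²) - 3 = (-6 - 3*36) - 3 = (-6 - 108) - 3 = -114 - 3 = -117)
I = 1737099 (I = (1102 + 1019)*((2 - 9)*(-117)) = 2121*(-7*(-117)) = 2121*819 = 1737099)
Y(-1136, s(22, 23)) + I = -1570 + 1737099 = 1735529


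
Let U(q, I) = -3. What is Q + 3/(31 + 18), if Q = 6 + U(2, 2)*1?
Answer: 150/49 ≈ 3.0612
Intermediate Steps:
Q = 3 (Q = 6 - 3*1 = 6 - 3 = 3)
Q + 3/(31 + 18) = 3 + 3/(31 + 18) = 3 + 3/49 = 150/49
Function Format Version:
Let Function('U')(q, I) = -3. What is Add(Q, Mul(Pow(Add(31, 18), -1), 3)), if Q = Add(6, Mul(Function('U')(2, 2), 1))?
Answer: Rational(150, 49) ≈ 3.0612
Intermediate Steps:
Q = 3 (Q = Add(6, Mul(-3, 1)) = Add(6, -3) = 3)
Add(Q, Mul(Pow(Add(31, 18), -1), 3)) = Add(3, Mul(Pow(Add(31, 18), -1), 3)) = Add(3, Mul(Pow(49, -1), 3)) = Add(3, Mul(Rational(1, 49), 3)) = Add(3, Rational(3, 49)) = Rational(150, 49)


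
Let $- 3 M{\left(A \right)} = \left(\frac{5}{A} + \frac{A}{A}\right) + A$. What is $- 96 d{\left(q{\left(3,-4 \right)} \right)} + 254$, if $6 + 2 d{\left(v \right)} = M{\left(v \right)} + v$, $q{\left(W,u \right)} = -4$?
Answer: $666$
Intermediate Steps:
$M{\left(A \right)} = - \frac{1}{3} - \frac{5}{3 A} - \frac{A}{3}$ ($M{\left(A \right)} = - \frac{\left(\frac{5}{A} + \frac{A}{A}\right) + A}{3} = - \frac{\left(\frac{5}{A} + 1\right) + A}{3} = - \frac{\left(1 + \frac{5}{A}\right) + A}{3} = - \frac{1 + A + \frac{5}{A}}{3} = - \frac{1}{3} - \frac{5}{3 A} - \frac{A}{3}$)
$d{\left(v \right)} = -3 + \frac{v}{2} + \frac{-5 - v \left(1 + v\right)}{6 v}$ ($d{\left(v \right)} = -3 + \frac{\frac{-5 - v \left(1 + v\right)}{3 v} + v}{2} = -3 + \frac{v + \frac{-5 - v \left(1 + v\right)}{3 v}}{2} = -3 + \left(\frac{v}{2} + \frac{-5 - v \left(1 + v\right)}{6 v}\right) = -3 + \frac{v}{2} + \frac{-5 - v \left(1 + v\right)}{6 v}$)
$- 96 d{\left(q{\left(3,-4 \right)} \right)} + 254 = - 96 \left(- \frac{19}{6} - \frac{5}{6 \left(-4\right)} + \frac{1}{3} \left(-4\right)\right) + 254 = - 96 \left(- \frac{19}{6} - - \frac{5}{24} - \frac{4}{3}\right) + 254 = - 96 \left(- \frac{19}{6} + \frac{5}{24} - \frac{4}{3}\right) + 254 = \left(-96\right) \left(- \frac{103}{24}\right) + 254 = 412 + 254 = 666$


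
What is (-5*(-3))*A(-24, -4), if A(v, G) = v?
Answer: -360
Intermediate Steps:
(-5*(-3))*A(-24, -4) = -5*(-3)*(-24) = 15*(-24) = -360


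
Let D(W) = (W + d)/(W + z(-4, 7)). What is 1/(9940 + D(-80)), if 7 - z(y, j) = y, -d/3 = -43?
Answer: 69/685811 ≈ 0.00010061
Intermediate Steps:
d = 129 (d = -3*(-43) = 129)
z(y, j) = 7 - y
D(W) = (129 + W)/(11 + W) (D(W) = (W + 129)/(W + (7 - 1*(-4))) = (129 + W)/(W + (7 + 4)) = (129 + W)/(W + 11) = (129 + W)/(11 + W))
1/(9940 + D(-80)) = 1/(9940 + (129 - 80)/(11 - 80)) = 1/(9940 + 49/(-69)) = 1/(9940 - 1/69*49) = 1/(9940 - 49/69) = 1/(685811/69) = 69/685811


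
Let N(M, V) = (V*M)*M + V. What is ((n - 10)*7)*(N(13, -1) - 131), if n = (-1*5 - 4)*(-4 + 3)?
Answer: 2107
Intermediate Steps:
n = 9 (n = (-5 - 4)*(-1) = -9*(-1) = 9)
N(M, V) = V + V*M² (N(M, V) = (M*V)*M + V = V*M² + V = V + V*M²)
((n - 10)*7)*(N(13, -1) - 131) = ((9 - 10)*7)*(-(1 + 13²) - 131) = (-1*7)*(-(1 + 169) - 131) = -7*(-1*170 - 131) = -7*(-170 - 131) = -7*(-301) = 2107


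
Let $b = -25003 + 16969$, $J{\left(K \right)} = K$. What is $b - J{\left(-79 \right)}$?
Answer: $-7955$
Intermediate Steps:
$b = -8034$
$b - J{\left(-79 \right)} = -8034 - -79 = -8034 + 79 = -7955$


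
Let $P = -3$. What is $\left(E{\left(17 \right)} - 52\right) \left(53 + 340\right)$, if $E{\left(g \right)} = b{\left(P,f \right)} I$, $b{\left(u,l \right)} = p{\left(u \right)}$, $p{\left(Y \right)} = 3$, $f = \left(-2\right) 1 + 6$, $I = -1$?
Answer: $-21615$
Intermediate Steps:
$f = 4$ ($f = -2 + 6 = 4$)
$b{\left(u,l \right)} = 3$
$E{\left(g \right)} = -3$ ($E{\left(g \right)} = 3 \left(-1\right) = -3$)
$\left(E{\left(17 \right)} - 52\right) \left(53 + 340\right) = \left(-3 - 52\right) \left(53 + 340\right) = \left(-55\right) 393 = -21615$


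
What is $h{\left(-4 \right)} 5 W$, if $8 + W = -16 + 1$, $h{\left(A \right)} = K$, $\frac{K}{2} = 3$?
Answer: $-690$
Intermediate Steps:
$K = 6$ ($K = 2 \cdot 3 = 6$)
$h{\left(A \right)} = 6$
$W = -23$ ($W = -8 + \left(-16 + 1\right) = -8 - 15 = -23$)
$h{\left(-4 \right)} 5 W = 6 \cdot 5 \left(-23\right) = 30 \left(-23\right) = -690$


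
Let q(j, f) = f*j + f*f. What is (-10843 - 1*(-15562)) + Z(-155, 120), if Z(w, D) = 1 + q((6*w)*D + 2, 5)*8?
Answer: -4459000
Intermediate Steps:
q(j, f) = f² + f*j (q(j, f) = f*j + f² = f² + f*j)
Z(w, D) = 281 + 240*D*w (Z(w, D) = 1 + (5*(5 + ((6*w)*D + 2)))*8 = 1 + (5*(5 + (6*D*w + 2)))*8 = 1 + (5*(5 + (2 + 6*D*w)))*8 = 1 + (5*(7 + 6*D*w))*8 = 1 + (35 + 30*D*w)*8 = 1 + (280 + 240*D*w) = 281 + 240*D*w)
(-10843 - 1*(-15562)) + Z(-155, 120) = (-10843 - 1*(-15562)) + (281 + 240*120*(-155)) = (-10843 + 15562) + (281 - 4464000) = 4719 - 4463719 = -4459000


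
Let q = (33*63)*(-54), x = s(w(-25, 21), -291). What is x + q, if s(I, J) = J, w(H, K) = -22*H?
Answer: -112557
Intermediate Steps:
x = -291
q = -112266 (q = 2079*(-54) = -112266)
x + q = -291 - 112266 = -112557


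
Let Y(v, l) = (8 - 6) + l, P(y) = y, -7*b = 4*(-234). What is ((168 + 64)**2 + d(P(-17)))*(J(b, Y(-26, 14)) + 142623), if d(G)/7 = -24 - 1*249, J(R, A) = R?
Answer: 51876505161/7 ≈ 7.4109e+9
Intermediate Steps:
b = 936/7 (b = -4*(-234)/7 = -1/7*(-936) = 936/7 ≈ 133.71)
Y(v, l) = 2 + l
d(G) = -1911 (d(G) = 7*(-24 - 1*249) = 7*(-24 - 249) = 7*(-273) = -1911)
((168 + 64)**2 + d(P(-17)))*(J(b, Y(-26, 14)) + 142623) = ((168 + 64)**2 - 1911)*(936/7 + 142623) = (232**2 - 1911)*(999297/7) = (53824 - 1911)*(999297/7) = 51913*(999297/7) = 51876505161/7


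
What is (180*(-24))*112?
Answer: -483840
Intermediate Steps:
(180*(-24))*112 = -4320*112 = -483840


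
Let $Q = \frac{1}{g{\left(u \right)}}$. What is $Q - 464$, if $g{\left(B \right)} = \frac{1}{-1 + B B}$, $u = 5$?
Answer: $-440$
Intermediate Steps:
$g{\left(B \right)} = \frac{1}{-1 + B^{2}}$
$Q = 24$ ($Q = \frac{1}{\frac{1}{-1 + 5^{2}}} = \frac{1}{\frac{1}{-1 + 25}} = \frac{1}{\frac{1}{24}} = 24$)
$Q - 464 = 24 - 464 = -440$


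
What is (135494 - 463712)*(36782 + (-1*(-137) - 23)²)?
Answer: -16338035604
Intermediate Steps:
(135494 - 463712)*(36782 + (-1*(-137) - 23)²) = -328218*(36782 + (137 - 23)²) = -328218*(36782 + 114²) = -328218*(36782 + 12996) = -328218*49778 = -16338035604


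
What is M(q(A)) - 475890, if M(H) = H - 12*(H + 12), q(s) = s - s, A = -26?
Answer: -476034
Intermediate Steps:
q(s) = 0
M(H) = -144 - 11*H (M(H) = H - 12*(12 + H) = H + (-144 - 12*H) = -144 - 11*H)
M(q(A)) - 475890 = (-144 - 11*0) - 475890 = (-144 + 0) - 475890 = -144 - 475890 = -476034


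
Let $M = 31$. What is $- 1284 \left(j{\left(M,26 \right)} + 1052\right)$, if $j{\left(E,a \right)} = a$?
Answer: $-1384152$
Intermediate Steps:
$- 1284 \left(j{\left(M,26 \right)} + 1052\right) = - 1284 \left(26 + 1052\right) = \left(-1284\right) 1078 = -1384152$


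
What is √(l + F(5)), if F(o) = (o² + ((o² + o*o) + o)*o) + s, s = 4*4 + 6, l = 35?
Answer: √357 ≈ 18.894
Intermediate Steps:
s = 22 (s = 16 + 6 = 22)
F(o) = 22 + o² + o*(o + 2*o²) (F(o) = (o² + ((o² + o*o) + o)*o) + 22 = (o² + ((o² + o²) + o)*o) + 22 = (o² + (2*o² + o)*o) + 22 = (o² + (o + 2*o²)*o) + 22 = (o² + o*(o + 2*o²)) + 22 = 22 + o² + o*(o + 2*o²))
√(l + F(5)) = √(35 + (22 + 2*5² + 2*5³)) = √(35 + (22 + 2*25 + 2*125)) = √(35 + (22 + 50 + 250)) = √(35 + 322) = √357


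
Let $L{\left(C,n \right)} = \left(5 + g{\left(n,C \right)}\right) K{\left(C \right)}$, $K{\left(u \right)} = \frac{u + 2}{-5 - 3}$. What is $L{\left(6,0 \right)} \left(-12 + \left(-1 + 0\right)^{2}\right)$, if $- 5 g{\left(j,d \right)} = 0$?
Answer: $55$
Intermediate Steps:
$g{\left(j,d \right)} = 0$ ($g{\left(j,d \right)} = \left(- \frac{1}{5}\right) 0 = 0$)
$K{\left(u \right)} = - \frac{1}{4} - \frac{u}{8}$ ($K{\left(u \right)} = \frac{2 + u}{-8} = \left(2 + u\right) \left(- \frac{1}{8}\right) = - \frac{1}{4} - \frac{u}{8}$)
$L{\left(C,n \right)} = - \frac{5}{4} - \frac{5 C}{8}$ ($L{\left(C,n \right)} = \left(5 + 0\right) \left(- \frac{1}{4} - \frac{C}{8}\right) = 5 \left(- \frac{1}{4} - \frac{C}{8}\right) = - \frac{5}{4} - \frac{5 C}{8}$)
$L{\left(6,0 \right)} \left(-12 + \left(-1 + 0\right)^{2}\right) = \left(- \frac{5}{4} - \frac{15}{4}\right) \left(-12 + \left(-1 + 0\right)^{2}\right) = \left(- \frac{5}{4} - \frac{15}{4}\right) \left(-12 + \left(-1\right)^{2}\right) = - 5 \left(-12 + 1\right) = \left(-5\right) \left(-11\right) = 55$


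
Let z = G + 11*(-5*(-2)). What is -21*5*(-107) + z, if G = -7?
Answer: 11338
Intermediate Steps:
z = 103 (z = -7 + 11*(-5*(-2)) = -7 + 11*10 = -7 + 110 = 103)
-21*5*(-107) + z = -21*5*(-107) + 103 = -105*(-107) + 103 = 11235 + 103 = 11338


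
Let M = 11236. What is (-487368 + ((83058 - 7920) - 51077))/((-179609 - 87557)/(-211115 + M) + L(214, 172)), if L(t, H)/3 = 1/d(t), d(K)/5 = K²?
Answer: -21204770719539940/61176270317 ≈ -3.4662e+5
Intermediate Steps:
d(K) = 5*K²
L(t, H) = 3/(5*t²) (L(t, H) = 3/((5*t²)) = 3*(1/(5*t²)) = 3/(5*t²))
(-487368 + ((83058 - 7920) - 51077))/((-179609 - 87557)/(-211115 + M) + L(214, 172)) = (-487368 + ((83058 - 7920) - 51077))/((-179609 - 87557)/(-211115 + 11236) + (⅗)/214²) = (-487368 + (75138 - 51077))/(-267166/(-199879) + (⅗)*(1/45796)) = (-487368 + 24061)/(-267166*(-1/199879) + 3/228980) = -463307/(267166/199879 + 3/228980) = -463307/61176270317/45768293420 = -463307*45768293420/61176270317 = -21204770719539940/61176270317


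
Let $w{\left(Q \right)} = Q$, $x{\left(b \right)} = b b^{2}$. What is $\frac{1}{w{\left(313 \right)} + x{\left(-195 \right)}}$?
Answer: $- \frac{1}{7414562} \approx -1.3487 \cdot 10^{-7}$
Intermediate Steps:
$x{\left(b \right)} = b^{3}$
$\frac{1}{w{\left(313 \right)} + x{\left(-195 \right)}} = \frac{1}{313 + \left(-195\right)^{3}} = \frac{1}{313 - 7414875} = \frac{1}{-7414562} = - \frac{1}{7414562}$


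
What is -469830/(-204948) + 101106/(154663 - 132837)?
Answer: 2581331839/372766254 ≈ 6.9248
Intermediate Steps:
-469830/(-204948) + 101106/(154663 - 132837) = -469830*(-1/204948) + 101106/21826 = 78305/34158 + 101106*(1/21826) = 78305/34158 + 50553/10913 = 2581331839/372766254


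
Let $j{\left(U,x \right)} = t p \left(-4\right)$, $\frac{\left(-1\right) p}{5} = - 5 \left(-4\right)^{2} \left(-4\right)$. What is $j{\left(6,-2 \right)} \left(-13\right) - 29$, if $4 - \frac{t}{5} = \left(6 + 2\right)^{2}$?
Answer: $24959971$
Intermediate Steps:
$p = -1600$ ($p = - 5 - 5 \left(-4\right)^{2} \left(-4\right) = - 5 \left(-5\right) 16 \left(-4\right) = - 5 \left(\left(-80\right) \left(-4\right)\right) = \left(-5\right) 320 = -1600$)
$t = -300$ ($t = 20 - 5 \left(6 + 2\right)^{2} = 20 - 5 \cdot 8^{2} = 20 - 320 = -300$)
$j{\left(U,x \right)} = -1920000$ ($j{\left(U,x \right)} = \left(-300\right) \left(-1600\right) \left(-4\right) = 480000 \left(-4\right) = -1920000$)
$j{\left(6,-2 \right)} \left(-13\right) - 29 = \left(-1920000\right) \left(-13\right) - 29 = 24960000 - 29 = 24959971$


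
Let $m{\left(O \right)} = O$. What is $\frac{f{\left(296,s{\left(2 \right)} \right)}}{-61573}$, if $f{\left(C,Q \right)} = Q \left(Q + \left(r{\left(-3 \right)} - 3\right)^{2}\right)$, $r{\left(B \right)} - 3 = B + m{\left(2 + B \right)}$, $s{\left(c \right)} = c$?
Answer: $- \frac{36}{61573} \approx -0.00058467$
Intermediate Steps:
$r{\left(B \right)} = 5 + 2 B$ ($r{\left(B \right)} = 3 + \left(B + \left(2 + B\right)\right) = 3 + \left(2 + 2 B\right) = 5 + 2 B$)
$f{\left(C,Q \right)} = Q \left(16 + Q\right)$ ($f{\left(C,Q \right)} = Q \left(Q + \left(\left(5 + 2 \left(-3\right)\right) - 3\right)^{2}\right) = Q \left(Q + \left(\left(5 - 6\right) - 3\right)^{2}\right) = Q \left(Q + \left(-1 - 3\right)^{2}\right) = Q \left(Q + \left(-4\right)^{2}\right) = Q \left(Q + 16\right) = Q \left(16 + Q\right)$)
$\frac{f{\left(296,s{\left(2 \right)} \right)}}{-61573} = \frac{2 \left(16 + 2\right)}{-61573} = 2 \cdot 18 \left(- \frac{1}{61573}\right) = 36 \left(- \frac{1}{61573}\right) = - \frac{36}{61573}$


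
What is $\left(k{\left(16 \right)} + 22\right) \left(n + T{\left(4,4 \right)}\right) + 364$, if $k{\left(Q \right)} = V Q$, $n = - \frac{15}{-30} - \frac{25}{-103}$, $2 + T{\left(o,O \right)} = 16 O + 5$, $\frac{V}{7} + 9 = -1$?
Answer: $- \frac{7623803}{103} \approx -74018.0$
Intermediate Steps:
$V = -70$ ($V = -63 + 7 \left(-1\right) = -63 - 7 = -70$)
$T{\left(o,O \right)} = 3 + 16 O$ ($T{\left(o,O \right)} = -2 + \left(16 O + 5\right) = -2 + \left(5 + 16 O\right) = 3 + 16 O$)
$n = \frac{153}{206}$ ($n = \left(-15\right) \left(- \frac{1}{30}\right) - - \frac{25}{103} = \frac{1}{2} + \frac{25}{103} = \frac{153}{206} \approx 0.74272$)
$k{\left(Q \right)} = - 70 Q$
$\left(k{\left(16 \right)} + 22\right) \left(n + T{\left(4,4 \right)}\right) + 364 = \left(\left(-70\right) 16 + 22\right) \left(\frac{153}{206} + \left(3 + 16 \cdot 4\right)\right) + 364 = \left(-1120 + 22\right) \left(\frac{153}{206} + \left(3 + 64\right)\right) + 364 = - 1098 \left(\frac{153}{206} + 67\right) + 364 = \left(-1098\right) \frac{13955}{206} + 364 = - \frac{7661295}{103} + 364 = - \frac{7623803}{103}$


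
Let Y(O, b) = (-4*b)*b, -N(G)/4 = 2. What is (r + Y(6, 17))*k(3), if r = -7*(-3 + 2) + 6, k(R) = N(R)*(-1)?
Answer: -9144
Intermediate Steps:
N(G) = -8 (N(G) = -4*2 = -8)
k(R) = 8 (k(R) = -8*(-1) = 8)
Y(O, b) = -4*b²
r = 13 (r = -7*(-1) + 6 = 7 + 6 = 13)
(r + Y(6, 17))*k(3) = (13 - 4*17²)*8 = (13 - 4*289)*8 = (13 - 1156)*8 = -1143*8 = -9144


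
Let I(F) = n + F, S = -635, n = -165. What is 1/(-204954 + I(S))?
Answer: -1/205754 ≈ -4.8602e-6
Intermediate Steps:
I(F) = -165 + F
1/(-204954 + I(S)) = 1/(-204954 + (-165 - 635)) = 1/(-204954 - 800) = 1/(-205754) = -1/205754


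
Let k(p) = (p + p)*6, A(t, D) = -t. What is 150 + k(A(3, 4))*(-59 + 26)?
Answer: 1338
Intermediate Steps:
k(p) = 12*p (k(p) = (2*p)*6 = 12*p)
150 + k(A(3, 4))*(-59 + 26) = 150 + (12*(-1*3))*(-59 + 26) = 150 + (12*(-3))*(-33) = 150 - 36*(-33) = 150 + 1188 = 1338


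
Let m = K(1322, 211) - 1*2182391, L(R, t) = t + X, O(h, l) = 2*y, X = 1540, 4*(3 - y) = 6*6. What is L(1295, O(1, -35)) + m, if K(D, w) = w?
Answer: -2180652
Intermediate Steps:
y = -6 (y = 3 - 3*6/2 = 3 - ¼*36 = 3 - 9 = -6)
O(h, l) = -12 (O(h, l) = 2*(-6) = -12)
L(R, t) = 1540 + t (L(R, t) = t + 1540 = 1540 + t)
m = -2182180 (m = 211 - 1*2182391 = 211 - 2182391 = -2182180)
L(1295, O(1, -35)) + m = (1540 - 12) - 2182180 = 1528 - 2182180 = -2180652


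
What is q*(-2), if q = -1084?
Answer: 2168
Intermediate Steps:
q*(-2) = -1084*(-2) = 2168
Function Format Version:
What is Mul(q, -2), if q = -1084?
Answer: 2168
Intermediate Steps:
Mul(q, -2) = Mul(-1084, -2) = 2168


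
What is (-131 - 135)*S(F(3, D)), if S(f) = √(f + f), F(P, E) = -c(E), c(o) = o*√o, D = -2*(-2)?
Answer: -1064*I ≈ -1064.0*I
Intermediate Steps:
D = 4
c(o) = o^(3/2)
F(P, E) = -E^(3/2)
S(f) = √2*√f (S(f) = √(2*f) = √2*√f)
(-131 - 135)*S(F(3, D)) = (-131 - 135)*(√2*√(-4^(3/2))) = -266*√2*√(-1*8) = -266*√2*√(-8) = -266*√2*2*I*√2 = -1064*I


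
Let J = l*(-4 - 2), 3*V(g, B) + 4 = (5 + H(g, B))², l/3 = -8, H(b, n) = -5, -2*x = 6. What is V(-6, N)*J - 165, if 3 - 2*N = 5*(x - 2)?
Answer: -357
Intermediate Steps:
x = -3 (x = -½*6 = -3)
l = -24 (l = 3*(-8) = -24)
N = 14 (N = 3/2 - 5*(-3 - 2)/2 = 3/2 - 5*(-5)/2 = 3/2 - ½*(-25) = 3/2 + 25/2 = 14)
V(g, B) = -4/3 (V(g, B) = -4/3 + (5 - 5)²/3 = -4/3 + (⅓)*0² = -4/3 + (⅓)*0 = -4/3 + 0 = -4/3)
J = 144 (J = -24*(-4 - 2) = -24*(-6) = 144)
V(-6, N)*J - 165 = -4/3*144 - 165 = -192 - 165 = -357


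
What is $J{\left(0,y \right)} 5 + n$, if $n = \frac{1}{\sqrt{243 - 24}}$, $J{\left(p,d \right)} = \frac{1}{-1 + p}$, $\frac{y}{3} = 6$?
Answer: $-5 + \frac{\sqrt{219}}{219} \approx -4.9324$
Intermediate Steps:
$y = 18$ ($y = 3 \cdot 6 = 18$)
$n = \frac{\sqrt{219}}{219}$ ($n = \frac{1}{\sqrt{219}} = \frac{\sqrt{219}}{219} \approx 0.067574$)
$J{\left(0,y \right)} 5 + n = \frac{1}{-1 + 0} \cdot 5 + \frac{\sqrt{219}}{219} = \frac{1}{-1} \cdot 5 + \frac{\sqrt{219}}{219} = \left(-1\right) 5 + \frac{\sqrt{219}}{219} = -5 + \frac{\sqrt{219}}{219}$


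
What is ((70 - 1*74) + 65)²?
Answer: 3721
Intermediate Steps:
((70 - 1*74) + 65)² = ((70 - 74) + 65)² = (-4 + 65)² = 61² = 3721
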